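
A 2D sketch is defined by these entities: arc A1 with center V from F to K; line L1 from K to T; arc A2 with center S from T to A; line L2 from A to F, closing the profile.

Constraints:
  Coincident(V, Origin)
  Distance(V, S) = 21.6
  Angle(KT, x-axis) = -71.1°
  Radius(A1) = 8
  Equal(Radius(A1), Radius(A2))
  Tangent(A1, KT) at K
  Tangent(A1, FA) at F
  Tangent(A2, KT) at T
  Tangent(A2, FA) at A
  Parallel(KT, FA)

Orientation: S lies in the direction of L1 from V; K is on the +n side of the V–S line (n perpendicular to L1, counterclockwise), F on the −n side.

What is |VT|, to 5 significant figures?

23.034

The slot axis is L1's direction at -71.1°, so u = (cos -71.1°, sin -71.1°) = (0.32392, -0.94609) and n = (−sin -71.1°, cos -71.1°) = (0.94609, 0.32392). V is at the origin and S lies 21.6 along u from V, so S = 21.6·u = (6.9966, -20.435). Tangency of A1 to both parallel lines with radius 8.0 puts K and F at V ± 8.0·n: K = (7.5687, 2.5913), F = (-7.5687, -2.5913). Equal radii place T and A the same way about S: T = S + 8.0·n = (14.565, -17.844), A = S − 8.0·n = (-0.57207, -23.027). Then |VT| = |T − V| = 23.034.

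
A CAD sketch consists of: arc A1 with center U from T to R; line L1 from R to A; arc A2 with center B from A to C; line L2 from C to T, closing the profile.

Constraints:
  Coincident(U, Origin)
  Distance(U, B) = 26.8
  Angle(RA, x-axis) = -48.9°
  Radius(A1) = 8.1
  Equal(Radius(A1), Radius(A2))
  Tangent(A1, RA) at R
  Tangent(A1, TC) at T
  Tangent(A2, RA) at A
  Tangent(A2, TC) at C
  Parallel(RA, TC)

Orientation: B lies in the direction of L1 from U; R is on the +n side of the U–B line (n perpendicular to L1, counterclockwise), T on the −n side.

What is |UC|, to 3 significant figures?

28.0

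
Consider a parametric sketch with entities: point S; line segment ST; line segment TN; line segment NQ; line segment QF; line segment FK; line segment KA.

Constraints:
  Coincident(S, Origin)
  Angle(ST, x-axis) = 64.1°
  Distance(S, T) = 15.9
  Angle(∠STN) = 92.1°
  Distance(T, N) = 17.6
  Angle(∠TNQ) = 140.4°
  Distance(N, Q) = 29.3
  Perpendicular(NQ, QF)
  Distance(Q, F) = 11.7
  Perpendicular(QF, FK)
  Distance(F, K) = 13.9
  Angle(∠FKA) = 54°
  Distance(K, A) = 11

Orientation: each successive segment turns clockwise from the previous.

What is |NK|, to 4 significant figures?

19.34

S is at the origin; ST runs at 64.1° with length 15.9, so T = (6.945, 14.30). ∠STN = 92.1° gives TN at -23.80° from the x-axis; with |TN| = 17.6, N = (23.05, 7.201). ∠TNQ = 140.4° gives NQ at -63.40° from the x-axis; with |NQ| = 29.3, Q = (36.17, -19.00). NQ is perpendicular to QF, so QF runs at -153.4°; with |QF| = 11.7, F = (25.71, -24.24). QF is perpendicular to FK, so FK runs at 116.6°; with |FK| = 13.9, K = (19.48, -11.81). Then |NK| = |K − N| = 19.34.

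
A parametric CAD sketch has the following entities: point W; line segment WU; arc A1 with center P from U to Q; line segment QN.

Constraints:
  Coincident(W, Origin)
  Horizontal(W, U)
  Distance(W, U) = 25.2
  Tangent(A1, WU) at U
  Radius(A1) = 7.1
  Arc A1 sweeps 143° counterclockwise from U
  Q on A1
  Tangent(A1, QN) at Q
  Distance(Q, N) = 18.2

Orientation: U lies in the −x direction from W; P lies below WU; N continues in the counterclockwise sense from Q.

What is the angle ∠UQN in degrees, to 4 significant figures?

108.5°

On A1, U sits at bearing 90° from P; a 143° counterclockwise sweep puts Q at bearing 233°, so Q = P + 7.1·(cos 233°, sin 233°) = (-29.47, -12.77). A1 meets QN tangentially, so PQ is at right angles to QN, so QN runs along (−sin 233°, cos 233°); with |QN| = 18.2, N = (-14.94, -23.72). Then cos ∠UQN = QU·QN / (|QU||QN|), giving 108.5°.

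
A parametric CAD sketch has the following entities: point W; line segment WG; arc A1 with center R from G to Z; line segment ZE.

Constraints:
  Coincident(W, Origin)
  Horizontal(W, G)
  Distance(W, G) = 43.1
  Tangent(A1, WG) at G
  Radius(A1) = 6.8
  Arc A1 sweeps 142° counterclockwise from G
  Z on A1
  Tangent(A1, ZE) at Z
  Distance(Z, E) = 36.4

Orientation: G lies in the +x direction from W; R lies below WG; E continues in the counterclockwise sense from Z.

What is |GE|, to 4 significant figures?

42.37

On A1, G sits at bearing 90° from R; a 142° counterclockwise sweep puts Z at bearing 232°, so Z = R + 6.8·(cos 232°, sin 232°) = (38.91, -12.16). Tangency of A1 to ZE means the radius RZ is perpendicular to ZE, so ZE runs along (−sin 232°, cos 232°); with |ZE| = 36.4, E = (67.60, -34.57). Then |GE| = |E − G| = 42.37.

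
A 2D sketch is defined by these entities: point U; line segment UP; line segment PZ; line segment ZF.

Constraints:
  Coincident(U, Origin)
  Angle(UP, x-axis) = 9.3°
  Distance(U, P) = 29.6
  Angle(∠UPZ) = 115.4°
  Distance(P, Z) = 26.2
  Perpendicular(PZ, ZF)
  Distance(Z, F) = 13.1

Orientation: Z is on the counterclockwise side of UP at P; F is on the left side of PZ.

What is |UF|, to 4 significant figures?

41.22

U is at the origin; UP runs at 9.3° with length 29.6, so P = 29.6·(cos 9.3°, sin 9.3°) = (29.21, 4.783). ∠UPZ = 115.4°, so PZ runs at 9.3° + (180° − 115.4°) = 73.90° from the x-axis; with |PZ| = 26.2, Z = P + 26.2·(cos 73.90°, sin 73.90°) = (36.48, 29.96). PZ ⟂ ZF; with |ZF| = 13.1 on the left of PZ, F = Z + 13.1·(-0.9608, 0.2773) = (23.89, 33.59). Then |UF| = |F − U| = 41.22.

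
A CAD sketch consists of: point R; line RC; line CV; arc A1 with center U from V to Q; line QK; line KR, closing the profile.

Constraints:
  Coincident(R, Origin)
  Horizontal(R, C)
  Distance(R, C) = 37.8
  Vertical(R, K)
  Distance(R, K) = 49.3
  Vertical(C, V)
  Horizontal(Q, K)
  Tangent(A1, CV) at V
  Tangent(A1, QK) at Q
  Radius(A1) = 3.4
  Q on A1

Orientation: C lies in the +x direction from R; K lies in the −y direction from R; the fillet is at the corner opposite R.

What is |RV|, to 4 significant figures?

59.46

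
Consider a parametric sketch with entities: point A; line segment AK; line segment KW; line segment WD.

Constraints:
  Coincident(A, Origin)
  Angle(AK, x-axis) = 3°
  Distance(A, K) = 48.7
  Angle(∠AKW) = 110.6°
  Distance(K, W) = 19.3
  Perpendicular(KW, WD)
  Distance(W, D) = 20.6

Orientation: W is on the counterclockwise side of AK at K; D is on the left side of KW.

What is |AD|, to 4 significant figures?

44.18

A is at the origin; AK runs at 3.0° with length 48.7, so K = 48.7·(cos 3.0°, sin 3.0°) = (48.63, 2.549). ∠AKW = 110.6°, so KW runs at 3.0° + (180° − 110.6°) = 72.40° from the x-axis; with |KW| = 19.3, W = K + 19.3·(cos 72.40°, sin 72.40°) = (54.47, 20.95). KW ⟂ WD; with |WD| = 20.6 on the left of KW, D = W + 20.6·(-0.9532, 0.3024) = (34.83, 27.17). Then |AD| = |D − A| = 44.18.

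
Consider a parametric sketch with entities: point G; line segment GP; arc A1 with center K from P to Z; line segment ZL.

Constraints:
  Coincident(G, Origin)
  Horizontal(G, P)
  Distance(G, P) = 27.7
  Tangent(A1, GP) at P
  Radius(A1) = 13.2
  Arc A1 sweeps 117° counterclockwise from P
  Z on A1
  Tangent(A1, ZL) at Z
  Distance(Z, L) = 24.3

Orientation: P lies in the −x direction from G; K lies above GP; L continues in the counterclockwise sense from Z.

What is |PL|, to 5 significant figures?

40.851

G is at the origin; GP is horizontal with |GP| = 27.7 and P on the −x side, so P = (-27.700, 0.0000). Tangency of A1 to GP means the radius KP is perpendicular to GP, so K = P + (0, 13.2) = (-27.700, 13.200). On A1, P sits at bearing -90° from K; a 117° counterclockwise sweep puts Z at bearing 27°, so Z = K + 13.2·(cos 27°, sin 27°) = (-15.939, 19.193). Tangency of A1 to ZL means the radius KZ is perpendicular to ZL, so ZL runs along (−sin 27°, cos 27°); with |ZL| = 24.3, L = (-26.971, 40.844). Then |PL| = |L − P| = 40.851.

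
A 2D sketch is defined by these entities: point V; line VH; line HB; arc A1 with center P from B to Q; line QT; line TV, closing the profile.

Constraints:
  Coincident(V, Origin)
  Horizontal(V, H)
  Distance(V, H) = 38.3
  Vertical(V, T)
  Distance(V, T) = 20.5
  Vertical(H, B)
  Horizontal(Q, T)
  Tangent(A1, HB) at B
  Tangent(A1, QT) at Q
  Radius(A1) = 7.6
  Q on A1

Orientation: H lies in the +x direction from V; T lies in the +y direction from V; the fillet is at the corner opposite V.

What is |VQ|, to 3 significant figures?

36.9

V is at the origin; VH is horizontal with |VH| = 38.3 and H on the +x side, so H = (38.3, 0.00). VT is vertical with |VT| = 20.5 and T on the +y side, so T = (0.00, 20.5). The virtual corner opposite V is at (38.3, 20.5). Tangency of A1 to HB means the radius PB is perpendicular to HB and the tangent condition forces PQ to be normal to QT, with radius 7.6, so the center P sits 7.6 in from both sides at P = (30.7, 12.9). That places the tangent points at B = (38.3, 12.9) on HB and Q = (30.7, 20.5) on QT. Then |VQ| = |Q − V| = 36.9.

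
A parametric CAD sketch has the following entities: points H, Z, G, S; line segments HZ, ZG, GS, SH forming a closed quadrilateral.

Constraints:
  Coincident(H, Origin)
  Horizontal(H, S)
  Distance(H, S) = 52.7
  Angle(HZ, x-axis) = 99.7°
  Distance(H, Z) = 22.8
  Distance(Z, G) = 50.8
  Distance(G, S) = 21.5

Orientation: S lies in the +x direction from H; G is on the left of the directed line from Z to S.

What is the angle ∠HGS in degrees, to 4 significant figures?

81.76°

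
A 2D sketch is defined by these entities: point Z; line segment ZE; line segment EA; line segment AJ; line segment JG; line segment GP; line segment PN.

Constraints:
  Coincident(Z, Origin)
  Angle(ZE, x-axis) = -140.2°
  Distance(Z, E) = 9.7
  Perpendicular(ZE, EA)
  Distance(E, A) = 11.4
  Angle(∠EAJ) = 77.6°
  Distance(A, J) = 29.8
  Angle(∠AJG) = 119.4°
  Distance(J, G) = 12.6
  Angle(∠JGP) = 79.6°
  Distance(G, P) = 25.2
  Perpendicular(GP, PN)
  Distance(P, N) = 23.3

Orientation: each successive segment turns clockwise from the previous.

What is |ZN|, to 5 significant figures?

13.986

Z is at the origin; ZE runs at -140.2° with length 9.7, so E = (-7.4524, -6.2091). The perpendicularity gives EA at right angles to ZE, so EA runs at 129.80°; with |EA| = 11.4, A = (-14.750, 2.5494). ∠EAJ = 77.6° gives AJ at 27.400° from the x-axis; with |AJ| = 29.8, J = (11.707, 16.263). ∠AJG = 119.4° gives JG at -33.200° from the x-axis; with |JG| = 12.6, G = (22.251, 9.3640). ∠JGP = 79.6° gives GP at -133.60° from the x-axis; with |GP| = 25.2, P = (4.8721, -8.8851). GP ⟂ PN, so PN runs at 136.40°; with |PN| = 23.3, N = (-12.001, 7.1830). Then |ZN| = |N − Z| = 13.986.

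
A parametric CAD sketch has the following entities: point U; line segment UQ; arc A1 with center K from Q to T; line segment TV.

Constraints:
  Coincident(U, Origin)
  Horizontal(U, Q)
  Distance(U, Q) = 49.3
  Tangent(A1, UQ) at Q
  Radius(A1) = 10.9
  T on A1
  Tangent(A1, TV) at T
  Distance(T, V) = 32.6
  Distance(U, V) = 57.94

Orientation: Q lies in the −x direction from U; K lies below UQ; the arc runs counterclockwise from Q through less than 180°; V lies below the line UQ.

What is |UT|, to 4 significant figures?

60.57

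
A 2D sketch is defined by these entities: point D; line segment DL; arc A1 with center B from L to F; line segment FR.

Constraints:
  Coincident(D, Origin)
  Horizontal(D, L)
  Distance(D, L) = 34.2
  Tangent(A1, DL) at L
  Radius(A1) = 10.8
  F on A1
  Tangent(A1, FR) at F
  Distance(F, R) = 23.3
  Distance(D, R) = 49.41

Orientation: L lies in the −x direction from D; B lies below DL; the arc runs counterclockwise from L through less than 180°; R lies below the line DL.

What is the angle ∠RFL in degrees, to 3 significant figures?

122°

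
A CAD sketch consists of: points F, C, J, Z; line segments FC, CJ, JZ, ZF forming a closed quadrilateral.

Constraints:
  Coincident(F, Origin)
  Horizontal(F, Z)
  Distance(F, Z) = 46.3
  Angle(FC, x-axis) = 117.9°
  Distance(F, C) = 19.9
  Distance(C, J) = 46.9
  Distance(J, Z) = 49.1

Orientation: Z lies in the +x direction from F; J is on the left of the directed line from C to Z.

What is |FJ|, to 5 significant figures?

53.699

F is at the origin; F and Z share the same y with |FZ| = 46.3 and Z in +x, so Z = (46.3, 0). FC runs at 117.9° with |FC| = 19.9, so C = (-9.3118, 17.587). J is determined by |CJ| = 46.9 and |JZ| = 49.1 together: it lies at the intersection of circle(C, 46.9) and circle(Z, 49.1). With |CZ| = 58.326, the foot of the radical line on CZ is 27.353 from C and the perpendicular offset is √(46.9² − 27.353²) = 38.098. Taking the left-of-CZ solution: J = (28.255, 45.664).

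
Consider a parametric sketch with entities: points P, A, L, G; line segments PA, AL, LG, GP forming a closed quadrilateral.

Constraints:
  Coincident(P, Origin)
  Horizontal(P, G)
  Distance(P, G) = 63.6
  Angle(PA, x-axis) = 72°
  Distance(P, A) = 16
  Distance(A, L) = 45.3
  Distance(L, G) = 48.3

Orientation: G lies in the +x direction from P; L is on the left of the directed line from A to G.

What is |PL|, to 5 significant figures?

59.161

Checks: |AL| = 45.30 ✓; |LG| = 48.30 ✓.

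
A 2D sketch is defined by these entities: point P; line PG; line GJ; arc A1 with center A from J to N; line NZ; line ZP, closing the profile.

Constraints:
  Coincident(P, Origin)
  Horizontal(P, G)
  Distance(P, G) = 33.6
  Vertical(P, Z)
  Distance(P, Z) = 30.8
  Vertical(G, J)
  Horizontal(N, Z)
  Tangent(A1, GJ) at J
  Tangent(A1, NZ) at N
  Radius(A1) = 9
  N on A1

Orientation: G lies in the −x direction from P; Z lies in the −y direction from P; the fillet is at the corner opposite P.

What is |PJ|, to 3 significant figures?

40.1

P is at the origin; PG is horizontal with |PG| = 33.6 and G on the −x side, so G = (-33.6, 0.00). PZ is vertical with |PZ| = 30.8 and Z on the −y side, so Z = (0.00, -30.8). The virtual corner opposite P is at (-33.6, -30.8). Since A1 is tangent to GJ there, AJ ⟂ GJ and the tangent condition forces AN to be normal to NZ, with radius 9.0, so the center A sits 9.0 in from both sides at A = (-24.6, -21.8). That places the tangent points at J = (-33.6, -21.8) on GJ and N = (-24.6, -30.8) on NZ. Then |PJ| = |J − P| = 40.1.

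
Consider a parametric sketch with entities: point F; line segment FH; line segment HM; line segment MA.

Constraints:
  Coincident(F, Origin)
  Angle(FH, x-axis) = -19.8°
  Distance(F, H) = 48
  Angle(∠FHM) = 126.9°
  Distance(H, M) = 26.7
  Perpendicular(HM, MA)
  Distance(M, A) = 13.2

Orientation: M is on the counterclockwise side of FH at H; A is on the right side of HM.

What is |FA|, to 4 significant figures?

75.79

F is at the origin; FH runs at -19.8° with length 48.0, so H = 48.0·(cos -19.8°, sin -19.8°) = (45.16, -16.26). ∠FHM = 126.9°, so HM runs at -19.8° + (180° − 126.9°) = 33.30° from the x-axis; with |HM| = 26.7, M = H + 26.7·(cos 33.30°, sin 33.30°) = (67.48, -1.601). The perpendicularity gives MA at right angles to HM; with |MA| = 13.2 on the right of HM, A = M + 13.2·(0.5490, -0.8358) = (74.73, -12.63). Then |FA| = |A − F| = 75.79.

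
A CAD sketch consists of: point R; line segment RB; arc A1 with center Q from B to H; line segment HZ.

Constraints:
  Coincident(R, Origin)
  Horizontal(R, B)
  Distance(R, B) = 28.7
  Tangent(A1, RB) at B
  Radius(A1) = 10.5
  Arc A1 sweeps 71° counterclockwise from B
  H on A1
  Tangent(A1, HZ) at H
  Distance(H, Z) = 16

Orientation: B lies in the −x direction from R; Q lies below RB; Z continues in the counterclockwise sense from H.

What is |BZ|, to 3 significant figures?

26.9

R is at the origin; RB is horizontal with |RB| = 28.7 and B on the −x side, so B = (-28.7, 0.00). A1 meets RB tangentially, so QB is at right angles to RB, so Q = B + (0, -10.5) = (-28.7, -10.5). On A1, B sits at bearing 90° from Q; a 71° counterclockwise sweep puts H at bearing 161°, so H = Q + 10.5·(cos 161°, sin 161°) = (-38.6, -7.08). Since A1 is tangent to HZ there, QH ⟂ HZ, so HZ runs along (−sin 161°, cos 161°); with |HZ| = 16.0, Z = (-43.8, -22.2). Then |BZ| = |Z − B| = 26.9.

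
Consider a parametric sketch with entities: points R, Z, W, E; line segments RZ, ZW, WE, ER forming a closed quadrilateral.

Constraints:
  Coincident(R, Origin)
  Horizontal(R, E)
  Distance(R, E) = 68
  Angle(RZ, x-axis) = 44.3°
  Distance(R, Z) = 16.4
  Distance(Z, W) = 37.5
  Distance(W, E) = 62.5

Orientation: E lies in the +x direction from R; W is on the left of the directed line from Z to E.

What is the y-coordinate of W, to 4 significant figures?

46.18

Checks: |ZW| = 37.50 ✓; |WE| = 62.50 ✓.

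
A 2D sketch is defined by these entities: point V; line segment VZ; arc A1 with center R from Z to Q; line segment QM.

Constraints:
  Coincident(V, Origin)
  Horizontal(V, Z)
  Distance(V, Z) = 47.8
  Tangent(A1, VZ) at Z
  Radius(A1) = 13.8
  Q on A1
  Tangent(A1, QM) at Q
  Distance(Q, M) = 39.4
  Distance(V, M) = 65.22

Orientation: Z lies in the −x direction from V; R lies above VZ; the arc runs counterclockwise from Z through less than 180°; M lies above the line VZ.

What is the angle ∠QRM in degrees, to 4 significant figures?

70.70°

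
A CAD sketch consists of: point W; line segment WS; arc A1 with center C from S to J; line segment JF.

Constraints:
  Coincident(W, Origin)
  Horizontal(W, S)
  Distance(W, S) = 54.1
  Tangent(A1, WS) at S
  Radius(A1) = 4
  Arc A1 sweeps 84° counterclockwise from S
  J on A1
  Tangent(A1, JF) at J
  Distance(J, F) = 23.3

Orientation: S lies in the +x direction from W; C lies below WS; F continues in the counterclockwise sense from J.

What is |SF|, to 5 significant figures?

27.512

W is at the origin; W and S share the same y with |WS| = 54.1 and S on the +x side, so S = (54.100, 0.0000). Since A1 is tangent to WS there, CS ⟂ WS, so C = S + (0, -4) = (54.100, -4.0000). On A1, S sits at bearing 90° from C; an 84° counterclockwise sweep puts J at bearing 174°, so J = C + 4.0·(cos 174°, sin 174°) = (50.122, -3.5819). Since A1 is tangent to JF there, CJ ⟂ JF, so JF runs along (−sin 174°, cos 174°); with |JF| = 23.3, F = (47.686, -26.754). Then |SF| = |F − S| = 27.512.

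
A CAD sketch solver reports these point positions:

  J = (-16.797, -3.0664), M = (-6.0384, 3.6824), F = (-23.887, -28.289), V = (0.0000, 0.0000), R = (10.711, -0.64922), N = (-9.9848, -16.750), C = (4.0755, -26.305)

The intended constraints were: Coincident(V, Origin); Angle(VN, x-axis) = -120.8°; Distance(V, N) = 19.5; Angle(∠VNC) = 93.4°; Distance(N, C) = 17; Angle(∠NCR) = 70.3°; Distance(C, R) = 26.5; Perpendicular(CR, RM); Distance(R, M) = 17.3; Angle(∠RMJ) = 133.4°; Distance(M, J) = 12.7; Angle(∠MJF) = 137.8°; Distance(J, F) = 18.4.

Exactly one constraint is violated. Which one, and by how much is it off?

Distance(J, F) = 18.4 — off by 7.80.

V = (0.00, 0.00) ✓; VN at -120.8° ✓; |VN| = 19.50 ✓; ∠VNC = 93.40° ✓; |NC| = 17.00 ✓; ∠NCR = 70.30° ✓; |CR| = 26.50 ✓; ∠(CR, RM) = 90.00° ✓; |RM| = 17.30 ✓; ∠RMJ = 133.4° ✓; |MJ| = 12.70 ✓; ∠MJF = 137.8° ✓; |JF| = 26.20 ✗.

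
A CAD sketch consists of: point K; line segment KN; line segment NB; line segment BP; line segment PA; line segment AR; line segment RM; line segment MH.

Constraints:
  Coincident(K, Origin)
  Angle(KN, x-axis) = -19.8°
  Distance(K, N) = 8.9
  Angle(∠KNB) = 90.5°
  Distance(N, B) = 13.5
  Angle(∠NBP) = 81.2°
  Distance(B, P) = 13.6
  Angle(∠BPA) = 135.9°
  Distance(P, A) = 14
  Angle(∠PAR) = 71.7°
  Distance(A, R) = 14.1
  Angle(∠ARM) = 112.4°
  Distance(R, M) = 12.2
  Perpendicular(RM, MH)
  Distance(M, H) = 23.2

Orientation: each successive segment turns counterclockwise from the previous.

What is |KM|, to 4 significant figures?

9.757

K is at the origin; KN runs at -19.8° with length 8.9, so N = (8.374, -3.015). ∠KNB = 90.5° gives NB at 69.70° from the x-axis; with |NB| = 13.5, B = (13.06, 9.647). ∠NBP = 81.2° gives BP at 168.5° from the x-axis; with |BP| = 13.6, P = (-0.2695, 12.36). ∠BPA = 135.9° gives PA at -147.4° from the x-axis; with |PA| = 14.0, A = (-12.06, 4.815). ∠PAR = 71.7° gives AR at -39.10° from the x-axis; with |AR| = 14.1, R = (-1.122, -4.077). ∠ARM = 112.4° gives RM at 28.50° from the x-axis; with |RM| = 12.2, M = (9.600, 1.744). Then |KM| = |M − K| = 9.757.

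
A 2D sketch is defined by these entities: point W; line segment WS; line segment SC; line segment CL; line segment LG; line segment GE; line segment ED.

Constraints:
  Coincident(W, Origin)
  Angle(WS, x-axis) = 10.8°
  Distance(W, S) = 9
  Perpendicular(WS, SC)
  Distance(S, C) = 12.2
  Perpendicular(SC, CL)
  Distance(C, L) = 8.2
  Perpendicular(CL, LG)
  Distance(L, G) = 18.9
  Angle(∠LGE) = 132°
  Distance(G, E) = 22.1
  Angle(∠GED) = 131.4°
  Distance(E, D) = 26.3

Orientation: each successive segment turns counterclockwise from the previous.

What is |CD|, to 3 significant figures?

46.0

W is at the origin; WS runs at 10.8° with length 9.0, so S = (8.84, 1.69). WS ⟂ SC, so SC runs at 101°; with |SC| = 12.2, C = (6.55, 13.7). SC ⟂ CL, so CL runs at -169°; with |CL| = 8.2, L = (-1.50, 12.1). The perpendicularity gives LG at right angles to CL, so LG runs at -79.2°; with |LG| = 18.9, G = (2.04, -6.43). ∠LGE = 132.0° gives GE at -31.2° from the x-axis; with |GE| = 22.1, E = (20.9, -17.9). ∠GED = 131.4° gives ED at 17.4° from the x-axis; with |ED| = 26.3, D = (46.0, -10.0). Then |CD| = |D − C| = 46.0.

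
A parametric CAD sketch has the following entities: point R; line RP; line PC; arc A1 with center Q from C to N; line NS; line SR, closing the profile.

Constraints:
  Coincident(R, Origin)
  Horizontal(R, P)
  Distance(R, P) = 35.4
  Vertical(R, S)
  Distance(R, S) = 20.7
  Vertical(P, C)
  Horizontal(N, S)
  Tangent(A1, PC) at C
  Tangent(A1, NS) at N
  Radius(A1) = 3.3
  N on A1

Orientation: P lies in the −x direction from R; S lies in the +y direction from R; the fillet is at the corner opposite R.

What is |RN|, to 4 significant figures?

38.20

The virtual corner opposite R is at (-35.40, 20.70). Since A1 is tangent to PC there, QC ⟂ PC and tangency of A1 to NS means the radius QN is perpendicular to NS, with radius 3.3, so the center Q sits 3.3 in from both sides at Q = (-32.10, 17.40). That places the tangent points at C = (-35.40, 17.40) on PC and N = (-32.10, 20.70) on NS. Then |RN| = |N − R| = 38.20.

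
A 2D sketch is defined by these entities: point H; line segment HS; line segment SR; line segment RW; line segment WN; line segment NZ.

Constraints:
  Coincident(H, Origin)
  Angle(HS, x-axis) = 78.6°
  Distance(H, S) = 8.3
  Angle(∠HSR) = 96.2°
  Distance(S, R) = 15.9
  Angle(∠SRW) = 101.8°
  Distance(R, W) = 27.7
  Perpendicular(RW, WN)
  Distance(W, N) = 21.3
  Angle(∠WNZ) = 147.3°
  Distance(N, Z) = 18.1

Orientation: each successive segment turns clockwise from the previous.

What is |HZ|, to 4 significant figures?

22.69

H is at the origin; HS runs at 78.6° with length 8.3, so S = (1.641, 8.136). ∠HSR = 96.2° gives SR at -5.200° from the x-axis; with |SR| = 15.9, R = (17.48, 6.695). ∠SRW = 101.8° gives RW at -83.40° from the x-axis; with |RW| = 27.7, W = (20.66, -20.82). RW is perpendicular to WN, so WN runs at -173.4°; with |WN| = 21.3, N = (-0.5000, -23.27). ∠WNZ = 147.3° gives NZ at 153.9° from the x-axis; with |NZ| = 18.1, Z = (-16.75, -15.31). Then |HZ| = |Z − H| = 22.69.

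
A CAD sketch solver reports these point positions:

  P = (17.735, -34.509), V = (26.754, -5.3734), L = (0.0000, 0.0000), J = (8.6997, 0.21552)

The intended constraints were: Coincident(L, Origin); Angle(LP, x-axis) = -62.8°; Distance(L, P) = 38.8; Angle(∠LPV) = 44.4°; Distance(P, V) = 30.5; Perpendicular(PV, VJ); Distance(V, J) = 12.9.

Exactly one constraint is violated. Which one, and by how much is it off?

Distance(V, J) = 12.9 — off by 6.00.

L = (0.00, 0.00) ✓; LP at -62.80° ✓; |LP| = 38.80 ✓; ∠LPV = 44.40° ✓; |PV| = 30.50 ✓; ∠(PV, VJ) = 90.00° ✓; |VJ| = 18.90 ✗.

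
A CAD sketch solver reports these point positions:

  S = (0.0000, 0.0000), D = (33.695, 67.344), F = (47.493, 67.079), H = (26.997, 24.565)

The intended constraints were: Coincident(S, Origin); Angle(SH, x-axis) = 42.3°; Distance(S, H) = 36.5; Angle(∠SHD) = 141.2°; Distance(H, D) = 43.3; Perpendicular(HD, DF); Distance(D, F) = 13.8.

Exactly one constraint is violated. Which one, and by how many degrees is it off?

Perpendicular(HD, DF) — off by 7.80°.

S = (0.00, 0.00) ✓; SH at 42.30° ✓; |SH| = 36.50 ✓; ∠SHD = 141.2° ✓; |HD| = 43.30 ✓; ∠(HD, DF) = 82.20° ✗; |DF| = 13.80 ✓.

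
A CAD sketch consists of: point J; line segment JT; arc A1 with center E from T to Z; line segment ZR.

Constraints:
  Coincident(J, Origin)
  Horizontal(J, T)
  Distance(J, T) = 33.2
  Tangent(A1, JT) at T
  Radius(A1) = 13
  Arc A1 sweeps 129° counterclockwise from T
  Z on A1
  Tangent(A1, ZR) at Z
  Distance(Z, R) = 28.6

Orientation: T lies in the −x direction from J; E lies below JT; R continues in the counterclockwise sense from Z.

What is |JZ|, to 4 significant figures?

48.21

The tangent condition forces ET to be normal to JT, so E = T + (0, -13) = (-33.20, -13.00). On A1, T sits at bearing 90° from E; a 129° counterclockwise sweep puts Z at bearing 219°, so Z = E + 13.0·(cos 219°, sin 219°) = (-43.30, -21.18). Then |JZ| = |Z − J| = 48.21.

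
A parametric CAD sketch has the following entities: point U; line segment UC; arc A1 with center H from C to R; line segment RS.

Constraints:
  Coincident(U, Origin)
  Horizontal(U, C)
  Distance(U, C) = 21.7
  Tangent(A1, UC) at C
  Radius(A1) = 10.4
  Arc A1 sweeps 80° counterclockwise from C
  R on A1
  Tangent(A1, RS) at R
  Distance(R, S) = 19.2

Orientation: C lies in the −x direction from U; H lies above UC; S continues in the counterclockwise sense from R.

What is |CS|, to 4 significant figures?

30.67

U is at the origin; U and C share the same y with |UC| = 21.7 and C on the −x side, so C = (-21.70, 0.000). Since A1 is tangent to UC there, HC ⟂ UC, so H = C + (0, 10.4) = (-21.70, 10.40). On A1, C sits at bearing -90° from H; an 80° counterclockwise sweep puts R at bearing -10°, so R = H + 10.4·(cos -10°, sin -10°) = (-11.46, 8.594). A1 meets RS tangentially, so HR is at right angles to RS, so RS runs along (−sin -10°, cos -10°); with |RS| = 19.2, S = (-8.124, 27.50). Then |CS| = |S − C| = 30.67.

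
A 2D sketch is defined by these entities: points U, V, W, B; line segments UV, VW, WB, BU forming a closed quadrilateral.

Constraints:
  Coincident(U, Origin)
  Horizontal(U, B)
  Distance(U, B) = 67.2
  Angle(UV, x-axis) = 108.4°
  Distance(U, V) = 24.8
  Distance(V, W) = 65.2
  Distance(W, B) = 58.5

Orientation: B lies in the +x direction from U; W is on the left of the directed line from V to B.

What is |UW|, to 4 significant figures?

74.06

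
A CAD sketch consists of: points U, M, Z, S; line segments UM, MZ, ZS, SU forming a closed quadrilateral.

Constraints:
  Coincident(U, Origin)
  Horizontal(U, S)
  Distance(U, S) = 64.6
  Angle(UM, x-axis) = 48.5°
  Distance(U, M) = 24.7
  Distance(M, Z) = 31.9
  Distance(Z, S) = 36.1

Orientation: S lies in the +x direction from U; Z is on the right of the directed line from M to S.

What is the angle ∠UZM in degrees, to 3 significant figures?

45.7°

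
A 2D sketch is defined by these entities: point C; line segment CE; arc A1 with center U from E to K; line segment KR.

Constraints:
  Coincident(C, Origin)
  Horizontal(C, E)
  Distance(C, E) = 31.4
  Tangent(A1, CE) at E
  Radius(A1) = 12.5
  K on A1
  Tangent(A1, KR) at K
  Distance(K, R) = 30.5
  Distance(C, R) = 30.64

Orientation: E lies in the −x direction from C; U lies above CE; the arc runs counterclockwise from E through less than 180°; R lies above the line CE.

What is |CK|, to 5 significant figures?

21.806

Checks: |UE| = 12.50 ✓; |UK| = 12.50 ✓; ∠(UK, KR) = 90.00° ✓; |KR| = 30.50 ✓; |CR| = 30.64 ✓.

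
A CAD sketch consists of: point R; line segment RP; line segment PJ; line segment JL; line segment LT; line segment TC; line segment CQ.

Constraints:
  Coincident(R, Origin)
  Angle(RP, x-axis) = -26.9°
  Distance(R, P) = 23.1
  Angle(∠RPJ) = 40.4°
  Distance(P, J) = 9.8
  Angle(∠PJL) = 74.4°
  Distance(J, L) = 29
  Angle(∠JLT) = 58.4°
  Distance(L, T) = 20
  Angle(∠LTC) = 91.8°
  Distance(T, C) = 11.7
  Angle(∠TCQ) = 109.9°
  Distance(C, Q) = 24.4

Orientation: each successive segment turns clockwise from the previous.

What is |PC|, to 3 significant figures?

6.00

R is at the origin; RP runs at -26.9° with length 23.1, so P = (20.6, -10.5). ∠RPJ = 40.4° gives PJ at -166° from the x-axis; with |PJ| = 9.8, J = (11.1, -12.7). ∠PJL = 74.4° gives JL at 87.9° from the x-axis; with |JL| = 29.0, L = (12.1, 16.2). ∠JLT = 58.4° gives LT at -33.7° from the x-axis; with |LT| = 20.0, T = (28.8, 5.14). ∠LTC = 91.8° gives TC at -122° from the x-axis; with |TC| = 11.7, C = (22.6, -4.79). Then |PC| = |C − P| = 6.00.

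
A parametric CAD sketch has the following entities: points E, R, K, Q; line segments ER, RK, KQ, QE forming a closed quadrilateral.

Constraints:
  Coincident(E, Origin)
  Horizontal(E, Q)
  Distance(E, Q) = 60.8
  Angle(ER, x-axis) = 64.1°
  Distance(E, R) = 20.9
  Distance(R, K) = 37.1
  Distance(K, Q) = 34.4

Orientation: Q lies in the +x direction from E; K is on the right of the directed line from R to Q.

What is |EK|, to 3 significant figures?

31.5

Checks: |RK| = 37.10 ✓; |KQ| = 34.40 ✓.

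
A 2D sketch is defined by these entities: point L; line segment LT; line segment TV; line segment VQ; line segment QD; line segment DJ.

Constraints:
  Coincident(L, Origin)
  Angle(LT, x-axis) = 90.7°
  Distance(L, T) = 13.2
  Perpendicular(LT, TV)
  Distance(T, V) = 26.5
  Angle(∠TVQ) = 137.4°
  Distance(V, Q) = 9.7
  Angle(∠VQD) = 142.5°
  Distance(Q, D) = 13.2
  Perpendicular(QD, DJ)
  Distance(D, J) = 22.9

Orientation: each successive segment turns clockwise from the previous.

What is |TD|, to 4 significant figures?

40.90

L is at the origin; LT runs at 90.7° with length 13.2, so T = (-0.1613, 13.20). LT ⟂ TV, so TV runs at 0.7000°; with |TV| = 26.5, V = (26.34, 13.52). ∠TVQ = 137.4° gives VQ at -41.90° from the x-axis; with |VQ| = 9.7, Q = (33.56, 7.045). ∠VQD = 142.5° gives QD at -79.40° from the x-axis; with |QD| = 13.2, D = (35.98, -5.930). Then |TD| = |D − T| = 40.90.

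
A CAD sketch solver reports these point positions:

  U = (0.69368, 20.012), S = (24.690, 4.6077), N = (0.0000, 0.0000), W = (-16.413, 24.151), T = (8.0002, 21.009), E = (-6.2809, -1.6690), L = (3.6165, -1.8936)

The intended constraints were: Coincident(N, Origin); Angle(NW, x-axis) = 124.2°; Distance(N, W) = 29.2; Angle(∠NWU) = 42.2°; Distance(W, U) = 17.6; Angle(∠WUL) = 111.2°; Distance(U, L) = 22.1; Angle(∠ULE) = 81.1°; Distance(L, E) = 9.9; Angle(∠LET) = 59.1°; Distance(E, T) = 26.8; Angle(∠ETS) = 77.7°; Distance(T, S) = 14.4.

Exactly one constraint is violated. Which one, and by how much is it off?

Distance(T, S) = 14.4 — off by 9.00.

N = (0.00, 0.00) ✓; NW at 124.2° ✓; |NW| = 29.20 ✓; ∠NWU = 42.20° ✓; |WU| = 17.60 ✓; ∠WUL = 111.2° ✓; |UL| = 22.10 ✓; ∠ULE = 81.10° ✓; |LE| = 9.900 ✓; ∠LET = 59.10° ✓; |ET| = 26.80 ✓; ∠ETS = 77.70° ✓; |TS| = 23.40 ✗.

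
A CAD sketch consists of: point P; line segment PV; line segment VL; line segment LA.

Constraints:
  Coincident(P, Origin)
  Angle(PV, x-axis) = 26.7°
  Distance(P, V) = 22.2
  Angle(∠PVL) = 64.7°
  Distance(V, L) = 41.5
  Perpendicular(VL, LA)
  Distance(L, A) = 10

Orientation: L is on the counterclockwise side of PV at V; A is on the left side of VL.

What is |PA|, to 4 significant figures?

33.56

P is at the origin; PV runs at 26.7° with length 22.2, so V = 22.2·(cos 26.7°, sin 26.7°) = (19.83, 9.975). ∠PVL = 64.7°, so VL runs at 26.7° + (180° − 64.7°) = 142.0° from the x-axis; with |VL| = 41.5, L = V + 41.5·(cos 142.0°, sin 142.0°) = (-12.87, 35.52). VL ⟂ LA; with |LA| = 10.0 on the left of VL, A = L + 10.0·(-0.6157, -0.7880) = (-19.03, 27.64). Then |PA| = |A − P| = 33.56.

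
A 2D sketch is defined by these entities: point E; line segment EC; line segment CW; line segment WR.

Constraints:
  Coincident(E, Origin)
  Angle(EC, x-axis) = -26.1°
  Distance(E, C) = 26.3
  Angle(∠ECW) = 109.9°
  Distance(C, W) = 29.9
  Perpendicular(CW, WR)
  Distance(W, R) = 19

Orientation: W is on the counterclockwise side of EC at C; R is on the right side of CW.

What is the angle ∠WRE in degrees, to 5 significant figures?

41.620°

E is at the origin; EC runs at -26.1° with length 26.3, so C = 26.3·(cos -26.1°, sin -26.1°) = (23.618, -11.570). ∠ECW = 109.9°, so CW runs at -26.1° + (180° − 109.9°) = 44.000° from the x-axis; with |CW| = 29.9, W = C + 29.9·(cos 44.000°, sin 44.000°) = (45.126, 9.1999). CW ⟂ WR; with |WR| = 19.0 on the right of CW, R = W + 19.0·(0.69466, -0.71934) = (58.325, -4.4676). Then cos ∠WRE = RW·RE / (|RW||RE|), giving 41.620°.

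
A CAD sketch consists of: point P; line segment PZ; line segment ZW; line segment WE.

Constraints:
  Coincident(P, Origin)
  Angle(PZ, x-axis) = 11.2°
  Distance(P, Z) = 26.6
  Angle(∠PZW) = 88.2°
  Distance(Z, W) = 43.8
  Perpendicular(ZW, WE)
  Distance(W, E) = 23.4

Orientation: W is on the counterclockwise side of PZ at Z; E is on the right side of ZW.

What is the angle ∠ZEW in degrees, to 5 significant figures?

61.887°

∠PZW = 88.2°, so ZW runs at 11.2° + (180° − 88.2°) = 103.00° from the x-axis; with |ZW| = 43.8, W = Z + 43.8·(cos 103.00°, sin 103.00°) = (16.241, 47.844). The perpendicularity gives WE at right angles to ZW; with |WE| = 23.4 on the right of ZW, E = W + 23.4·(0.97437, 0.22495) = (39.041, 53.108). Then cos ∠ZEW = EZ·EW / (|EZ||EW|), giving 61.887°.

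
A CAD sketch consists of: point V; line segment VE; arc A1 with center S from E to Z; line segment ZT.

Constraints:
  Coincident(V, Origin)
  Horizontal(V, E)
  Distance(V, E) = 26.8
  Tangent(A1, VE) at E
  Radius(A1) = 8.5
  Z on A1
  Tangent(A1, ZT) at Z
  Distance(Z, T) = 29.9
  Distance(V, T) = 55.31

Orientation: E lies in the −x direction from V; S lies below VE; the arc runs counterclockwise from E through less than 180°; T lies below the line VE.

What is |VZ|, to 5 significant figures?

35.591

Checks: ∠(SE, EV) = 90.00° ✓; |SZ| = 8.500 ✓; ∠(SZ, ZT) = 90.00° ✓; |ZT| = 29.90 ✓; |VT| = 55.31 ✓.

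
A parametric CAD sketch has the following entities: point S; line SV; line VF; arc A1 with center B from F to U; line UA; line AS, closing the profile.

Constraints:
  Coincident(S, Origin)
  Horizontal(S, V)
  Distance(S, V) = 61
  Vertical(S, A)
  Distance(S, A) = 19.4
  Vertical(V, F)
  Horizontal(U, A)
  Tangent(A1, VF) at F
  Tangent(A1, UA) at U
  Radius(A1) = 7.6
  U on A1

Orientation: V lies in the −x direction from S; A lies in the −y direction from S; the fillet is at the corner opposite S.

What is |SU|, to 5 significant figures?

56.815

S is at the origin; SV is horizontal with |SV| = 61.0 and V on the −x side, so V = (-61.000, 0.0000). SA is vertical with |SA| = 19.4 and A on the −y side, so A = (0.0000, -19.400). The virtual corner opposite S is at (-61.000, -19.400). Since A1 is tangent to VF there, BF ⟂ VF and A1 meets UA tangentially, so BU is at right angles to UA, with radius 7.6, so the center B sits 7.6 in from both sides at B = (-53.400, -11.800). That places the tangent points at F = (-61.000, -11.800) on VF and U = (-53.400, -19.400) on UA. Then |SU| = |U − S| = 56.815.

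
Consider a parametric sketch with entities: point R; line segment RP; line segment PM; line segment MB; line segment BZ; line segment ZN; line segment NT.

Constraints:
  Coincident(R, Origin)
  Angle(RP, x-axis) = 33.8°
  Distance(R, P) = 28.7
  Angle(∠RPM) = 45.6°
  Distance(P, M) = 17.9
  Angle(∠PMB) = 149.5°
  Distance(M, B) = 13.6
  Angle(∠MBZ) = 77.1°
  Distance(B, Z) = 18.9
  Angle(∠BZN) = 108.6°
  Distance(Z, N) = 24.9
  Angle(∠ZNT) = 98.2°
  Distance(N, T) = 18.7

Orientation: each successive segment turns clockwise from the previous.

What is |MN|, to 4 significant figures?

25.96

∠MBZ = 77.1° gives BZ at 126.0° from the x-axis; with |BZ| = 18.9, Z = (0.5071, 3.413). ∠BZN = 108.6° gives ZN at 54.60° from the x-axis; with |ZN| = 24.9, N = (14.93, 23.71). Then |MN| = |N − M| = 25.96.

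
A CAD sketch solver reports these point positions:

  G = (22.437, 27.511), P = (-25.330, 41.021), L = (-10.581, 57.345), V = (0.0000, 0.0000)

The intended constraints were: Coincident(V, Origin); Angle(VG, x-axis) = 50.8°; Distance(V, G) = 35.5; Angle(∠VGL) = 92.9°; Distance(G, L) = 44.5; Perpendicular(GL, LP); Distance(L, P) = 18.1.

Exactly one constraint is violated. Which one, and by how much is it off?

Distance(L, P) = 18.1 — off by 3.90.

V = (0.00, 0.00) ✓; VG at 50.80° ✓; |VG| = 35.50 ✓; ∠VGL = 92.90° ✓; |GL| = 44.50 ✓; ∠(GL, LP) = 90.00° ✓; |LP| = 22.00 ✗.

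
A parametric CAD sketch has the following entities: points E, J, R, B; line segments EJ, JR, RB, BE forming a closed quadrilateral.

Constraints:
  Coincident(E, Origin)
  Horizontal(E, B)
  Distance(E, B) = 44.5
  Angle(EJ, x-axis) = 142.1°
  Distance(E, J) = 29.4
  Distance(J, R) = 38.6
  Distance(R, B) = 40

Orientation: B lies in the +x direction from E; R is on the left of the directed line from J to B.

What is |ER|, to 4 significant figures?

30.14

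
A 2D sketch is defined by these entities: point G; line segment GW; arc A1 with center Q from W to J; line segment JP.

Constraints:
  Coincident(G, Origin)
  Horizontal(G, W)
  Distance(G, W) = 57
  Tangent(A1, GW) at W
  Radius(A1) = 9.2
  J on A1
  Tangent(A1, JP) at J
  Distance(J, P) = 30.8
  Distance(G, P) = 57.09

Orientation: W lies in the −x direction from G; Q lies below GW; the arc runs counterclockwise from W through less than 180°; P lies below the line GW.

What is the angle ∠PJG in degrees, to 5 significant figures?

60.507°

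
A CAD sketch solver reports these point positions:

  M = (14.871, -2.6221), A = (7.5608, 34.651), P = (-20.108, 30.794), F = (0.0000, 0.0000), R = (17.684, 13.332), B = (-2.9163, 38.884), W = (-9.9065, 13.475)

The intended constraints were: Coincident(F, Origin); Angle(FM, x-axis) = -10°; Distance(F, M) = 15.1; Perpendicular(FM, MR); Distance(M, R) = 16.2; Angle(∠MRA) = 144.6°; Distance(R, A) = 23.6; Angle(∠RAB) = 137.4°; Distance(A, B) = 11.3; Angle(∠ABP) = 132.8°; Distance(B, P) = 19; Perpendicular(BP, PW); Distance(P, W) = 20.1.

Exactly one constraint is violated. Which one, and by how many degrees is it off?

Perpendicular(BP, PW) — off by 5.30°.

F = (0.00, 0.00) ✓; FM at -10.00° ✓; |FM| = 15.10 ✓; ∠(FM, MR) = 90.00° ✓; |MR| = 16.20 ✓; ∠MRA = 144.6° ✓; |RA| = 23.60 ✓; ∠RAB = 137.4° ✓; |AB| = 11.30 ✓; ∠ABP = 132.8° ✓; |BP| = 19.00 ✓; ∠(BP, PW) = 95.30° ✗; |PW| = 20.10 ✓.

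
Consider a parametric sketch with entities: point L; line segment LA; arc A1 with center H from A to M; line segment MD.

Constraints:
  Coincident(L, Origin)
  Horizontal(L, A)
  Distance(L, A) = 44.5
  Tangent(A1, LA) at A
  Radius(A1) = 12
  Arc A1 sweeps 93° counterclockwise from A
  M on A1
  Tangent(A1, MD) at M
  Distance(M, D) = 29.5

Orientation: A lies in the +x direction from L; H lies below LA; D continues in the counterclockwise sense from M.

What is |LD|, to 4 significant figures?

54.14

L is at the origin; LA is horizontal with |LA| = 44.5 and A on the +x side, so A = (44.50, 0.000). The tangent condition forces HA to be normal to LA, so H = A + (0, -12) = (44.50, -12.00). On A1, A sits at bearing 90° from H; a 93° counterclockwise sweep puts M at bearing 183°, so M = H + 12.0·(cos 183°, sin 183°) = (32.52, -12.63). A1 meets MD tangentially, so HM is at right angles to MD, so MD runs along (−sin 183°, cos 183°); with |MD| = 29.5, D = (34.06, -42.09). Then |LD| = |D − L| = 54.14.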